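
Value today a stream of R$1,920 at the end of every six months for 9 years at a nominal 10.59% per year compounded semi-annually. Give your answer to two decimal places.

R$21,935.59

i = 0.1059/2 = 0.05295 per half-year; n = 9·2 = 18.
PV = PMT · [1 − (1+i)^(−n)] / i = 1920 · 11.424784 = 21,935.5852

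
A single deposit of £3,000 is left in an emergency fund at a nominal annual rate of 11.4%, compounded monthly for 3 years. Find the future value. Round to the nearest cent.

£4,216.47

i = 0.114/12 = 0.0095 per month; n = 3·12 = 36.
FV = 3,000 × (1 + 0.0095)^36 = 4,216.4688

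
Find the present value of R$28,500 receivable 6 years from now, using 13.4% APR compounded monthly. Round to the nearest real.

With 12 periods per year: i = 0.0111667, n = 72.
Discount factor = (1+0.0111667)^(−72) = 0.449534; PV = 28,500 × 0.449534 = 12,811.7145

R$12,812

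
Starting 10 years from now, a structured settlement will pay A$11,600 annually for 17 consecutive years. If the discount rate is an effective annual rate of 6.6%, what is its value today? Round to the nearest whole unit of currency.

Value one period before first payment (t=9): 11600 × [1 − (1+0.066)^(−17)] / 0.066 = 11600 × 10.039601 = 116,459.3671
Discount back 9 years: 116,459.3671 × (1+0.066)^(−9) = 116,459.3671 × 0.562581 = 65,517.8419

A$65,518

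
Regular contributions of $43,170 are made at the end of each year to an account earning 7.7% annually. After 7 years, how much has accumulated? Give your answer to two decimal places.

Accumulation factor s(7|0.077) = 8.841251; FV = 43170 × 8.841251 = 381,676.8067

$381,676.81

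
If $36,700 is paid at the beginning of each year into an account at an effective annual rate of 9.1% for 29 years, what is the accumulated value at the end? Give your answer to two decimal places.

$5,060,060.29

FV = PMT · [(1+i)^n − 1] / i × (1+i) = 36700 · 137.876302 = 5,060,060.2871
Payments are at the start of each period, so multiply by (1+i).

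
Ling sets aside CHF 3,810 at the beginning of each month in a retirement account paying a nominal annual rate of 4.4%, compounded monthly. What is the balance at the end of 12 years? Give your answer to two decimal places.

CHF 723,670.35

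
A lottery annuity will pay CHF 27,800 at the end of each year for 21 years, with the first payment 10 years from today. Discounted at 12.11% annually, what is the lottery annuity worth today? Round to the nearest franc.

Value one period before first payment (t=9): 27800 × [1 − (1+0.1211)^(−21)] / 0.1211 = 27800 × 7.508910 = 208,747.6886
PV₀ = 208,747.6886 / (1+0.1211)^9 = 208,747.6886 / 2.797687 = 74,614.3745

CHF 74,614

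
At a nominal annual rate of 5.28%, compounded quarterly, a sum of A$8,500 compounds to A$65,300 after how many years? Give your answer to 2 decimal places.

Periodic rate i = 0.0528/4 = 0.0132.
(1+i)^n = 65300/8500 = 7.68235, so n = ln 7.68235 / ln 1.0132 = 155.4813 quarters
= 155.4813/4 years

38.87 years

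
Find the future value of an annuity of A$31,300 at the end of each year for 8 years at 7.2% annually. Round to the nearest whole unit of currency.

A$323,454

FV = 31300 × [(1+0.072)^8 − 1] / 0.072 = 31300 × 10.333992 = 323,453.9370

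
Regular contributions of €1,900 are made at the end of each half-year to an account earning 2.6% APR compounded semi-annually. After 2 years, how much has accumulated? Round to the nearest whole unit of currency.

€7,749

With 2 periods per year: i = 0.013, n = 4.
FV = 1900 × [(1+0.013)^4 − 1] / 0.013 = 1900 × 4.078678 = 7,749.4886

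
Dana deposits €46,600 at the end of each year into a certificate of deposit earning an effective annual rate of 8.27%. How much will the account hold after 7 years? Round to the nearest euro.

Accumulation factor s(7|0.0827) = 8.996881; FV = 46600 × 8.996881 = 419,254.6624

€419,255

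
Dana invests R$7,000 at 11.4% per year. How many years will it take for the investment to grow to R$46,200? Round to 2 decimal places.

(1+i)^n = 46200/7000 = 6.60000, so n = ln 6.60000 / ln 1.114 = 17.4798 years

17.48 years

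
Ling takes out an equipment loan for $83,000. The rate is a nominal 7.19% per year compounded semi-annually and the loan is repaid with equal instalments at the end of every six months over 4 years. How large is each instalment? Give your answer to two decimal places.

$12,122.48

i = 0.0719/2 = 0.03595 per half-year; n = 4·2 = 8.
Annuity-PV factor = 6.846783; PMT = 83000 / 6.846783 = 12,122.4821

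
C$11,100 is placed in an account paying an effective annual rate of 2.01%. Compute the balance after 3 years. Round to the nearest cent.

C$11,782.87

FV = 11,100 × (1 + 0.0201)^3 = 11,782.8737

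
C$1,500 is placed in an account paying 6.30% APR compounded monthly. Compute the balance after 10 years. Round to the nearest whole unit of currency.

C$2,812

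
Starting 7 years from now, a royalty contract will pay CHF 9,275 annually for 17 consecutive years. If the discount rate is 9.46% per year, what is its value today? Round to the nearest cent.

CHF 44,740.39

Value one period before first payment (t=6): 9275 × [1 − (1+0.0946)^(−17)] / 0.0946 = 9275 × 8.296951 = 76,954.2199
PV₀ = 76,954.2199 / (1+0.0946)^6 = 76,954.2199 / 1.720017 = 44,740.3912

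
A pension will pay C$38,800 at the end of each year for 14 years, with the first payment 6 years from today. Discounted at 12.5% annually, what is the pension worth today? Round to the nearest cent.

C$139,135.02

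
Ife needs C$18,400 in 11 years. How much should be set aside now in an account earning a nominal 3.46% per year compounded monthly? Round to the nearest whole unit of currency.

Periodic rate i = 0.0346/12 = 0.00288333; n = 11 × 12 = 132 periods.
PV = 18,400 / (1 + 0.00288333)^132 = 18,400 / 1.462361 = 12,582.3912

C$12,582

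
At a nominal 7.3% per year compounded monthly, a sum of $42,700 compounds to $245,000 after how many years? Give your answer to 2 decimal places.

Periodic rate i = 0.073/12 = 0.00608333.
n = ln(245000/42700) / ln(1+0.00608333) = ln(5.73770) / 0.006065 = 288.0605 months
= 288.0605/12 years

24.01 years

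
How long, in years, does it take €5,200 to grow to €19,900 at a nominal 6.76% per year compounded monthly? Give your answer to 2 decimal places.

19.91 years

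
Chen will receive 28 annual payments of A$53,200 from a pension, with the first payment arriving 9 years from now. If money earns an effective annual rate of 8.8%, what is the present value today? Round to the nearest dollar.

A$278,865

Value one period before first payment (t=8): 53200 × [1 − (1+0.088)^(−28)] / 0.088 = 53200 × 10.292343 = 547,552.6682
Discount back 8 years: 547,552.6682 × (1+0.088)^(−8) = 547,552.6682 × 0.509294 = 278,865.4667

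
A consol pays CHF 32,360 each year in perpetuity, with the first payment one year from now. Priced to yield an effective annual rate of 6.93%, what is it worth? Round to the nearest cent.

PV = C/r = 32360/0.0693 = 466,955.2670

CHF 466,955.27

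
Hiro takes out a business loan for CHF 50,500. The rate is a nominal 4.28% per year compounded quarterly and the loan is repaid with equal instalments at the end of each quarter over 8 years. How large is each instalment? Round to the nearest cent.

CHF 1,872.03

Periodic rate i = 0.0428/4 = 0.0107; n = 8 × 4 = 32 periods.
PMT = 50500 / ( [1 − (1+0.0107)^(−32)] / 0.0107 ) = 50500 / 26.975998 = 1,872.0345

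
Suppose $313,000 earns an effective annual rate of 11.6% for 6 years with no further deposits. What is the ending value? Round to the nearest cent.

313,000 × (1+0.116)^6 = 313,000 × 1.931902 = 604,685.4311

$604,685.43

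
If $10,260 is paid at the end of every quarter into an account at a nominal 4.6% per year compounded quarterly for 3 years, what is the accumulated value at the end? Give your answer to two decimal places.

$131,213.72

i = 0.046/4 = 0.0115 per quarter; n = 3·4 = 12.
FV = PMT · [(1+i)^n − 1] / i = 10260 · 12.788862 = 131,213.7228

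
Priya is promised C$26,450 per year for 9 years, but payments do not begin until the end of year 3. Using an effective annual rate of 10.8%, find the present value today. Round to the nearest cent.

C$120,228.67

Value one period before first payment (t=2): 26450 × [1 − (1+0.108)^(−9)] / 0.108 = 26450 × 5.580356 = 147,600.4088
PV₀ = 147,600.4088 / (1+0.108)^2 = 147,600.4088 / 1.227664 = 120,228.6690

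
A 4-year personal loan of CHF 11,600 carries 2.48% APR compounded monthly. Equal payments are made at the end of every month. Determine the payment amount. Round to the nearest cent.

i = 0.0248/12 = 0.00206667 per month; n = 4·12 = 48.
Annuity-PV factor = 45.651154; PMT = 11600 / 45.651154 = 254.1009

CHF 254.10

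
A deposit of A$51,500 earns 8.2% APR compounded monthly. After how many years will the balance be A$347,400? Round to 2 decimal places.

23.36 years

Periodic rate i = 0.082/12 = 0.00683333.
n = ln(347400/51500) / ln(1+0.00683333) = ln(6.74563) / 0.006810 = 280.3039 months
= 280.3039/12 years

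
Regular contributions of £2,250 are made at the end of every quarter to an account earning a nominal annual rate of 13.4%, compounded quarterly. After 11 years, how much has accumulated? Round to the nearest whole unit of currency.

£219,121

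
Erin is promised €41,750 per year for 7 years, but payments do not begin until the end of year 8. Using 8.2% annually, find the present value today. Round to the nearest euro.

PV at t=7 (ordinary 7-year annuity): 41750 × a(7|0.082) = 41750 × 5.170947 = 215,887.0358
PV₀ = 215,887.0358 / (1+0.082)^7 = 215,887.0358 / 1.736164 = 124,347.1220

€124,347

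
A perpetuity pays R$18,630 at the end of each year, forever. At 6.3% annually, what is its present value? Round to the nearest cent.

R$295,714.29

PV = C/r = 18630/0.063 = 295,714.2857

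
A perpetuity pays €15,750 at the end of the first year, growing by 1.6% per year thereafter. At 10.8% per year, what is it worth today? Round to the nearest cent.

€171,195.65

PV = PMT / (i − g) = 15750 / (0.108 − 0.016) = 15750 / 0.092000 = 171,195.6522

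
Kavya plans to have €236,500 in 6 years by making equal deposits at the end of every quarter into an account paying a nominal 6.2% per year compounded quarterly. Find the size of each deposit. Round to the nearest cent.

€8,209.98

With 4 periods per year: i = 0.0155, n = 24.
PMT = 236500 / ( [(1+0.0155)^24 − 1] / 0.0155 ) = 236500 / 28.806415 = 8,209.9770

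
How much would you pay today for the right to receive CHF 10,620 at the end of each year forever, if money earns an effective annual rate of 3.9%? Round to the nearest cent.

CHF 272,307.69

PV = PMT / i = 10620 / 0.039 = 272,307.6923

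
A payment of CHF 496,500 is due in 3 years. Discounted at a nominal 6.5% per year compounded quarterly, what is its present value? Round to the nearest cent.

With 4 periods per year: i = 0.01625, n = 12.
PV = 496,500 / (1 + 0.01625)^12 = 496,500 / 1.213408 = 409,178.2585

CHF 409,178.26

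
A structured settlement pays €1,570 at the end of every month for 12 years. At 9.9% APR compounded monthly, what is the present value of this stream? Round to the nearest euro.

i = 0.099/12 = 0.00825 per month; n = 12·12 = 144.
Annuity factor a(144|0.00825) = 84.082473; PV = 1570 × 84.082473 = 132,009.4827

€132,009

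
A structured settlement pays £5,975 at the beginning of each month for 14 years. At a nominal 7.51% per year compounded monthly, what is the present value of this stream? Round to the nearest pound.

£623,885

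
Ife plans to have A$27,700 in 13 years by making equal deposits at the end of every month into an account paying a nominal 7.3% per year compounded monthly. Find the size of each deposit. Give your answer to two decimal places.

i = 0.073/12 = 0.00608333 per month; n = 13·12 = 156.
FV-annuity factor = 259.020774; PMT = 27700 / 259.020774 = 106.9412

A$106.94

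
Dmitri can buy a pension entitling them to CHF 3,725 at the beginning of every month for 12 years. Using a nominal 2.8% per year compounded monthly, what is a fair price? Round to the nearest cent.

CHF 456,199.21

Periodic rate i = 0.028/12 = 0.00233333; n = 12 × 12 = 144 periods.
PV = PMT · [1 − (1+i)^(−n)] / i × (1+i) = 3725 · 122.469587 = 456,199.2103
(annuity-due: payments at period start, so ×(1+i).)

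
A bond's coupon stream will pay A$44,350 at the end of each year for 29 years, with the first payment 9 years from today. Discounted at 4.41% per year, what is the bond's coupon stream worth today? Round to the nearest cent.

A$508,359.72

Value one period before first payment (t=8): 44350 × [1 − (1+0.0441)^(−29)] / 0.0441 = 44350 × 16.188786 = 717,972.6468
Discount back 8 years: 717,972.6468 × (1+0.0441)^(−8) = 717,972.6468 × 0.708049 = 508,359.7211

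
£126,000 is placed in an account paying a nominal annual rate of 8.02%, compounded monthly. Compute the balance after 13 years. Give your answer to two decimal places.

Periodic rate i = 0.0802/12 = 0.00668333; n = 13 × 12 = 156 periods.
FV = 126,000 × (1 + 0.00668333)^156 = 356,171.8472

£356,171.85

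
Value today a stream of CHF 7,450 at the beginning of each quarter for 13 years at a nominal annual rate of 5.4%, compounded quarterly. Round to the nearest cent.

i = 0.054/4 = 0.0135 per quarter; n = 13·4 = 52.
Annuity factor a(52|0.0135) × (1+i) = 37.692737; PV = 7450 × 37.692737 = 280,810.8934
Payments are at the start of each period, so multiply by (1+i).

CHF 280,810.89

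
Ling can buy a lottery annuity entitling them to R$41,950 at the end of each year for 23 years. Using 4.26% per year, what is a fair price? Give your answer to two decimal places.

Annuity factor a(23|0.0426) = 14.481629; PV = 41950 × 14.481629 = 607,504.3410

R$607,504.34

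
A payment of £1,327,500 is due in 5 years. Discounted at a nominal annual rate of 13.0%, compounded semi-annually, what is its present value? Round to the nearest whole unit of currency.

£707,194

i = 0.13/2 = 0.065 per half-year; n = 5·2 = 10.
PV = 1,327,500 / (1 + 0.065)^10 = 1,327,500 / 1.877137 = 707,193.8122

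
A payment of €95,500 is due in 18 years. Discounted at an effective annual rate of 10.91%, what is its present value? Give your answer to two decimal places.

€14,809.17

PV = 95,500 / (1 + 0.1091)^18 = 95,500 / 6.448708 = 14,809.1686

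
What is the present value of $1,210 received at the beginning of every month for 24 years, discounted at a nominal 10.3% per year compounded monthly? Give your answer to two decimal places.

$130,051.27

With 12 periods per year: i = 0.00858333, n = 288.
Annuity factor a(288|0.00858333) × (1+i) = 107.480392; PV = 1210 × 107.480392 = 130,051.2745
Payments are at the start of each period, so multiply by (1+i).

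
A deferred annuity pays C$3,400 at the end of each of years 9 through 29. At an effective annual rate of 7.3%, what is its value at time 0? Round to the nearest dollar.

Value one period before first payment (t=8): 3400 × [1 − (1+0.073)^(−21)] / 0.073 = 3400 × 10.579145 = 35,969.0916
PV₀ = 35,969.0916 / (1+0.073)^8 = 35,969.0916 / 1.757105 = 20,470.6529

C$20,471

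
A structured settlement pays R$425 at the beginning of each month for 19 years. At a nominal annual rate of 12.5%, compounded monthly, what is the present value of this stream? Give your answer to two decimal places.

R$37,343.08

With 12 periods per year: i = 0.0104167, n = 228.
Annuity factor a(228|0.0104167) × (1+i) = 87.866075; PV = 425 × 87.866075 = 37,343.0818
Payments are at the start of each period, so multiply by (1+i).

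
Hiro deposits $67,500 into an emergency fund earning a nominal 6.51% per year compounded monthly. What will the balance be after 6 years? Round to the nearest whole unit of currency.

$99,651

With 12 periods per year: i = 0.005425, n = 72.
67,500 × (1+0.005425)^72 = 67,500 × 1.476308 = 99,650.7838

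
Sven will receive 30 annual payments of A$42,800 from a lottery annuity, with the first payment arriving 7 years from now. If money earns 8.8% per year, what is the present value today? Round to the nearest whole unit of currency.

Value one period before first payment (t=6): 42800 × [1 − (1+0.088)^(−30)] / 0.088 = 42800 × 10.458632 = 447,629.4680
PV₀ = 447,629.4680 / (1+0.088)^6 = 447,629.4680 / 1.658721 = 269,864.2134

A$269,864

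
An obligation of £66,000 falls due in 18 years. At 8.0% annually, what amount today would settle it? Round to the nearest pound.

PV = FV·(1+i)^(−n) = 66,000 × 0.250249 = 16,516.4359

£16,516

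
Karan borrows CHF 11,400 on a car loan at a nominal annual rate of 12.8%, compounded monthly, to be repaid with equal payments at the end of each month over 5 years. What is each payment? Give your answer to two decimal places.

CHF 258.22

Periodic rate i = 0.128/12 = 0.0106667; n = 5 × 12 = 60 periods.
PMT = 11400 / ( [1 − (1+0.0106667)^(−60)] / 0.0106667 ) = 11400 / 44.148508 = 258.2194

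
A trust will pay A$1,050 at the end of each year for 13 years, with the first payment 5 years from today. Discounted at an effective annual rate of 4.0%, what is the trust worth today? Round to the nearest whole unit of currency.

A$8,963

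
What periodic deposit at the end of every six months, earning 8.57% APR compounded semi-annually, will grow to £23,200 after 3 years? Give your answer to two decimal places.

£3,472.70

Periodic rate i = 0.0857/2 = 0.04285; n = 3 × 2 = 6 periods.
PMT = 23200 / ( [(1+0.04285)^6 − 1] / 0.04285 ) = 23200 / 6.680673 = 3,472.7040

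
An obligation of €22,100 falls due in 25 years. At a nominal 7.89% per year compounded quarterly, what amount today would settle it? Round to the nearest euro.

€3,134

i = 0.0789/4 = 0.019725 per quarter; n = 25·4 = 100.
PV = 22,100 / (1 + 0.019725)^100 = 22,100 / 7.051909 = 3,133.9033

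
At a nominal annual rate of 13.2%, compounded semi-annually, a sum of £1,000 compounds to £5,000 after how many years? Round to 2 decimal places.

Periodic rate i = 0.132/2 = 0.066.
n = ln(5000/1000) / ln(1+0.066) = ln(5.00000) / 0.063913 = 25.1816 half-years
= 25.1816/2 years

12.59 years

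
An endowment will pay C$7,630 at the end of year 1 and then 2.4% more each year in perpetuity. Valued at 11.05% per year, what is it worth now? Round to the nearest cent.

PV = D₁/(r − g) = 7630/(0.1105 − 0.024) = 88,208.0925

C$88,208.09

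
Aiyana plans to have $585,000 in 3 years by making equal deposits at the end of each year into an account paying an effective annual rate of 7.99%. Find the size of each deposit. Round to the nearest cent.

$180,217.15

PMT = 585000 / ( [(1+0.0799)^3 − 1] / 0.0799 ) = 585000 / 3.246084 = 180,217.1472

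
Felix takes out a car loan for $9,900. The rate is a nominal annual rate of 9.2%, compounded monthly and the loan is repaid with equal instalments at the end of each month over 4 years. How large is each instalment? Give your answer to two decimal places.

$247.30

Periodic rate i = 0.092/12 = 0.00766667; n = 4 × 12 = 48 periods.
PMT = 9900 / ( [1 − (1+0.00766667)^(−48)] / 0.00766667 ) = 9900 / 40.031837 = 247.3032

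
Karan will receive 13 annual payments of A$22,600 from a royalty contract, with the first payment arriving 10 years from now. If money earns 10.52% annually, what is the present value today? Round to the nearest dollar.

PV at t=9 (ordinary 13-year annuity): 22600 × a(13|0.1052) = 22600 × 6.915983 = 156,301.2175
PV₀ = 156,301.2175 / (1+0.1052)^9 = 156,301.2175 / 2.460186 = 63,532.2849

A$63,532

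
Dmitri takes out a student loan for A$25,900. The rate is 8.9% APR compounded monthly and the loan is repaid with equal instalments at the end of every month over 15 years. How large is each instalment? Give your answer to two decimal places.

A$261.16

With 12 periods per year: i = 0.00741667, n = 180.
PMT = 25900 / ( [1 − (1+0.00741667)^(−180)] / 0.00741667 ) = 25900 / 99.174234 = 261.1565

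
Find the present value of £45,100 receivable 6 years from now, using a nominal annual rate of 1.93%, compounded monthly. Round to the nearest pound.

£40,172

Periodic rate i = 0.0193/12 = 0.00160833; n = 6 × 12 = 72 periods.
PV = 45,100 / (1 + 0.00160833)^72 = 45,100 / 1.122667 = 40,172.2022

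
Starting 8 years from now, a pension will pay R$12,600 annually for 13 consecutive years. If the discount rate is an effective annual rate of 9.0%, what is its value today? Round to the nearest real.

Value one period before first payment (t=7): 12600 × [1 − (1+0.09)^(−13)] / 0.09 = 12600 × 7.486904 = 94,334.9894
PV₀ = 94,334.9894 / (1+0.09)^7 = 94,334.9894 / 1.828039 = 51,604.4697

R$51,604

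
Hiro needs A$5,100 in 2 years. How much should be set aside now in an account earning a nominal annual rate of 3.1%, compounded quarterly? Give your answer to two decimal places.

Periodic rate i = 0.031/4 = 0.00775; n = 2 × 4 = 8 periods.
PV = FV·(1+i)^(−n) = 5,100 × 0.940108 = 4,794.5486

A$4,794.55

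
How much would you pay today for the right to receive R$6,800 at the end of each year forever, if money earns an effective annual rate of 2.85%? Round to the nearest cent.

R$238,596.49

PV = C/r = 6800/0.0285 = 238,596.4912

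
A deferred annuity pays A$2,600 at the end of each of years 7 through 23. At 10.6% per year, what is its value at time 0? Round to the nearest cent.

PV at t=6 (ordinary 17-year annuity): 2600 × a(17|0.106) = 2600 × 7.732364 = 20,104.1470
Discount back 6 years: 20,104.1470 × (1+0.106)^(−6) = 20,104.1470 × 0.546348 = 10,983.8575

A$10,983.86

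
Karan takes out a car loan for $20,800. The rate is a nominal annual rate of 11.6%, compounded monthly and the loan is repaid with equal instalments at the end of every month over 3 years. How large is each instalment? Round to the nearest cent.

$686.89

With 12 periods per year: i = 0.00966667, n = 36.
Annuity-PV factor = 30.281387; PMT = 20800 / 30.281387 = 686.8906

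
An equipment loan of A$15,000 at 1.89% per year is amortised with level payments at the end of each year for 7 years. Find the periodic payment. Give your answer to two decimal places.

A$2,307.89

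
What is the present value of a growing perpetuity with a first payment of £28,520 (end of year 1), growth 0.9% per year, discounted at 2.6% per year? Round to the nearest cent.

£1,677,647.06

PV = D₁/(r − g) = 28520/(0.026 − 0.009) = 1,677,647.0588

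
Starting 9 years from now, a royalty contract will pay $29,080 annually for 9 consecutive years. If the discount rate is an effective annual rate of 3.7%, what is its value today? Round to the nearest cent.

Value one period before first payment (t=8): 29080 × [1 − (1+0.037)^(−9)] / 0.037 = 29080 × 7.538031 = 219,205.9397
Discount back 8 years: 219,205.9397 × (1+0.037)^(−8) = 219,205.9397 × 0.747773 = 163,916.3469

$163,916.35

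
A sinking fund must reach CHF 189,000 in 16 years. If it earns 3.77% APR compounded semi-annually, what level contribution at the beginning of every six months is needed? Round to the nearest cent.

CHF 4,276.18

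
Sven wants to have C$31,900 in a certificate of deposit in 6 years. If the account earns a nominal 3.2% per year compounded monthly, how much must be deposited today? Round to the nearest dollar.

C$26,334

Periodic rate i = 0.032/12 = 0.00266667; n = 6 × 12 = 72 periods.
PV = FV·(1+i)^(−n) = 31,900 × 0.825518 = 26,334.0178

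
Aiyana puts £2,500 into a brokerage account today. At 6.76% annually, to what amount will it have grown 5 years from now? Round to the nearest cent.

FV = PV·(1+i)^n = 2,500 × 1.386893 = 3,467.2315

£3,467.23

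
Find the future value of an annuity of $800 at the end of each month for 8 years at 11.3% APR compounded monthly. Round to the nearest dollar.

$123,954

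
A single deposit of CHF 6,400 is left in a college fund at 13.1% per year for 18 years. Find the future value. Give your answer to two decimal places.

CHF 58,682.26

FV = 6,400 × (1 + 0.131)^18 = 58,682.2642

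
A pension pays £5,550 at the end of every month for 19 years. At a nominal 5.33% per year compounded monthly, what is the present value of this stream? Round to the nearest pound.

£794,636

Periodic rate i = 0.0533/12 = 0.00444167; n = 19 × 12 = 228 periods.
PV = 5550 × [1 − (1+0.00444167)^(−228)] / 0.00444167 = 5550 × 143.177707 = 794,636.2741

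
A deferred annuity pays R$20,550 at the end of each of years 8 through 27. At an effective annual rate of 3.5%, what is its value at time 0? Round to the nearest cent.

PV at t=7 (ordinary 20-year annuity): 20550 × a(20|0.035) = 20550 × 14.212403 = 292,064.8879
Discount back 7 years: 292,064.8879 × (1+0.035)^(−7) = 292,064.8879 × 0.785991 = 229,560.3618

R$229,560.36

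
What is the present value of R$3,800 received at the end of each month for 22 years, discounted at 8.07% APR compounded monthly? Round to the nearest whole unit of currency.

R$468,756

i = 0.0807/12 = 0.006725 per month; n = 22·12 = 264.
PV = 3800 × [1 − (1+0.006725)^(−264)] / 0.006725 = 3800 × 123.356798 = 468,755.8340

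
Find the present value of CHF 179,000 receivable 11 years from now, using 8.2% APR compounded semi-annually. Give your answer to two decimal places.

CHF 73,949.80

i = 0.082/2 = 0.041 per half-year; n = 11·2 = 22.
Discount factor = (1+0.041)^(−22) = 0.413127; PV = 179,000 × 0.413127 = 73,949.7963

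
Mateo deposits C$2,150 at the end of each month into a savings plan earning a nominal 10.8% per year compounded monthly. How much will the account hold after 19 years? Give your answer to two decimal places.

C$1,603,502.32

With 12 periods per year: i = 0.009, n = 228.
Accumulation factor s(228|0.009) = 745.815032; FV = 2150 × 745.815032 = 1,603,502.3192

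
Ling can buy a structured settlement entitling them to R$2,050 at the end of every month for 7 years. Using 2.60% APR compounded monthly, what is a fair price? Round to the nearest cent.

R$157,283.43

With 12 periods per year: i = 0.00216667, n = 84.
Annuity factor a(84|0.00216667) = 76.723626; PV = 2050 × 76.723626 = 157,283.4324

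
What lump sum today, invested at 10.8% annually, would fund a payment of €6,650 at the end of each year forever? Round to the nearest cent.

€61,574.07

PV = C/r = 6650/0.108 = 61,574.0741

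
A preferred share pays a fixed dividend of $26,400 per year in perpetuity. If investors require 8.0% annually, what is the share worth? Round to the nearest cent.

$330,000.00

PV = PMT / i = 26400 / 0.08 = 330,000.0000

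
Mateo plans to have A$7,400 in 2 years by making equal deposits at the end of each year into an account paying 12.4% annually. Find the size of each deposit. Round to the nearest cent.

A$3,483.99

PMT = 7400 / ( [(1+0.124)^2 − 1] / 0.124 ) = 7400 / 2.124000 = 3,483.9925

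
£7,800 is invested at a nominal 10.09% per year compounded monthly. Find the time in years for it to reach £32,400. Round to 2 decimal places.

14.17 years

Periodic rate i = 0.1009/12 = 0.00840833.
(1+i)^n = 32400/7800 = 4.15385, so n = ln 4.15385 / ln 1.00841 = 170.0709 months
= 170.0709/12 years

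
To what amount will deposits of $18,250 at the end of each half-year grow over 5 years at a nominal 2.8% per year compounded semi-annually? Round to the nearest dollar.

$194,437

Periodic rate i = 0.028/2 = 0.014; n = 5 × 2 = 10 periods.
Accumulation factor s(10|0.014) = 10.654106; FV = 18250 × 10.654106 = 194,437.4351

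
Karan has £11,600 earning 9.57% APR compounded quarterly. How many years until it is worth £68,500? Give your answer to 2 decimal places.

Periodic rate i = 0.0957/4 = 0.023925.
n = ln(68500/11600) / ln(1+0.023925) = ln(5.90517) / 0.023643 = 75.1092 quarters
= 75.1092/4 years

18.78 years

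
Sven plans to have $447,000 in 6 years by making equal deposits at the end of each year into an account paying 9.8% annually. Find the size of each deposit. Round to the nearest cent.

FV-annuity factor = 7.676760; PMT = 447000 / 7.676760 = 58,227.6872

$58,227.69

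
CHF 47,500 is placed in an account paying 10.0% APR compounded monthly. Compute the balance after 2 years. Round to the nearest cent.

CHF 57,968.57

i = 0.1/12 = 0.00833333 per month; n = 2·12 = 24.
47,500 × (1+0.00833333)^24 = 47,500 × 1.220391 = 57,968.5707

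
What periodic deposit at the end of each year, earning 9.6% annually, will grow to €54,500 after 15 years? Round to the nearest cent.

€1,770.49

FV-annuity factor = 30.782372; PMT = 54500 / 30.782372 = 1,770.4939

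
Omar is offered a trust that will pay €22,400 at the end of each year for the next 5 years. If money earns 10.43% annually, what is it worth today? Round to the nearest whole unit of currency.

€83,989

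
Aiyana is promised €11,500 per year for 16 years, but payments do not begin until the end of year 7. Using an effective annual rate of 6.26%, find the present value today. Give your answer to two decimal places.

€79,311.35

Value one period before first payment (t=6): 11500 × [1 − (1+0.0626)^(−16)] / 0.0626 = 11500 × 9.927877 = 114,170.5799
PV₀ = 114,170.5799 / (1+0.0626)^6 = 114,170.5799 / 1.439524 = 79,311.3491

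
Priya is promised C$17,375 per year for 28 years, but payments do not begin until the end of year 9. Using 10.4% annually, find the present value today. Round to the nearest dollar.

C$70,965

Value one period before first payment (t=8): 17375 × [1 − (1+0.104)^(−28)] / 0.104 = 17375 × 9.013057 = 156,601.8695
PV₀ = 156,601.8695 / (1+0.104)^8 = 156,601.8695 / 2.206747 = 70,965.0242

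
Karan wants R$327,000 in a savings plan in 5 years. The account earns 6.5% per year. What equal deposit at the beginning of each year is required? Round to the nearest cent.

FV-annuity factor × (1+i) = 6.063728; PMT = 327000 / 6.063728 = 53,927.2242

R$53,927.22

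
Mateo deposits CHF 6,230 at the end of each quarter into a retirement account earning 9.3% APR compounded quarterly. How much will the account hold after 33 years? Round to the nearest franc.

i = 0.093/4 = 0.02325 per quarter; n = 33·4 = 132.
Accumulation factor s(132|0.02325) = 850.641348; FV = 6230 × 850.641348 = 5,299,495.5989

CHF 5,299,496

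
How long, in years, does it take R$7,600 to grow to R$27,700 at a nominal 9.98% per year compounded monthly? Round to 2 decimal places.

Periodic rate i = 0.0998/12 = 0.00831667.
(1+i)^n = 27700/7600 = 3.64474, so n = ln 3.64474 / ln 1.00832 = 156.1509 months
= 156.1509/12 years

13.01 years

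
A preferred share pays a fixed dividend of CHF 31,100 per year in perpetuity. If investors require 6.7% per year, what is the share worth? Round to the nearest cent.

CHF 464,179.10

PV = PMT / i = 31100 / 0.067 = 464,179.1045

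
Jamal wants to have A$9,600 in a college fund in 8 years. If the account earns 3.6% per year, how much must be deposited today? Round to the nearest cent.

PV = 9,600 / (1 + 0.036)^8 = 9,600 / 1.327022 = 7,234.2446

A$7,234.24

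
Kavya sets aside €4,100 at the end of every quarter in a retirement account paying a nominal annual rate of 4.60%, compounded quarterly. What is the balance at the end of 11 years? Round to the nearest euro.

€233,116

i = 0.046/4 = 0.0115 per quarter; n = 11·4 = 44.
FV = PMT · [(1+i)^n − 1] / i = 4100 · 56.857487 = 233,115.6969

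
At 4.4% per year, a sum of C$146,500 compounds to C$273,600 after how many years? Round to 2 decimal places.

(1+i)^n = 273600/146500 = 1.86758, so n = ln 1.86758 / ln 1.044 = 14.5065 years

14.51 years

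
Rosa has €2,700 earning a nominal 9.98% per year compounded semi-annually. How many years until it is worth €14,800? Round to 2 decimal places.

Periodic rate i = 0.0998/2 = 0.0499.
n = ln(14800/2700) / ln(1+0.0499) = ln(5.48148) / 0.048695 = 34.9395 half-years
= 34.9395/2 years

17.47 years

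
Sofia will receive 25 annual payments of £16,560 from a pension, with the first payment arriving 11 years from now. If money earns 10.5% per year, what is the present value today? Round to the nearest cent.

PV at t=10 (ordinary 25-year annuity): 16560 × a(25|0.105) = 16560 × 8.739019 = 144,718.1546
PV₀ = 144,718.1546 / (1+0.105)^10 = 144,718.1546 / 2.714081 = 53,321.2394

£53,321.24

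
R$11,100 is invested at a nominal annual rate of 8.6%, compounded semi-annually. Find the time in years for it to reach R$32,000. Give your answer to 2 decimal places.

Periodic rate i = 0.086/2 = 0.043.
n = ln(32000/11100) / ln(1+0.043) = ln(2.88288) / 0.042101 = 25.1487 half-years
= 25.1487/2 years

12.57 years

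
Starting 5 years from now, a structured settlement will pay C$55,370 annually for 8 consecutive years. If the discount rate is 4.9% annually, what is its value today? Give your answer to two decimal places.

C$296,741.63

PV at t=4 (ordinary 8-year annuity): 55370 × a(8|0.049) = 55370 × 6.489420 = 359,319.2028
PV₀ = 359,319.2028 / (1+0.049)^4 = 359,319.2028 / 1.210882 = 296,741.6278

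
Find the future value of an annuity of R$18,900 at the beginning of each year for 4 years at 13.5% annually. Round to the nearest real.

R$104,798

FV = 18900 × [(1+0.135)^4 − 1] / 0.135 × (1+i) = 18900 × 5.544884 = 104,798.3081
Payments are at the start of each period, so multiply by (1+i).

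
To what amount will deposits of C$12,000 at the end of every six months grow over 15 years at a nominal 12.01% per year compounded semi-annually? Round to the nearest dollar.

C$949,534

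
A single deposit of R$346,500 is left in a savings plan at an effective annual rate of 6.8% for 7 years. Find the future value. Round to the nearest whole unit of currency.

R$549,164

FV = PV·(1+i)^n = 346,500 × 1.584889 = 549,163.9344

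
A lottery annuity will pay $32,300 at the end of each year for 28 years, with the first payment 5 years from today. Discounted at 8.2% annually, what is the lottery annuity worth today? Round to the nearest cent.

PV at t=4 (ordinary 28-year annuity): 32300 × a(28|0.082) = 32300 × 10.852905 = 350,548.8189
Discount back 4 years: 350,548.8189 × (1+0.082)^(−4) = 350,548.8189 × 0.729610 = 255,764.0292

$255,764.03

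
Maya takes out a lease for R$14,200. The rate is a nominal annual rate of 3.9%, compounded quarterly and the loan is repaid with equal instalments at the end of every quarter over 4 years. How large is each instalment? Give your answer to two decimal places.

With 4 periods per year: i = 0.00975, n = 16.
Annuity-PV factor = 14.748114; PMT = 14200 / 14.748114 = 962.8350

R$962.83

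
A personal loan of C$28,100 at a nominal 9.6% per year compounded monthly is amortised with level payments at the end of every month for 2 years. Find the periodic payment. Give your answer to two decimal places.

C$1,291.49

Periodic rate i = 0.096/12 = 0.008; n = 2 × 12 = 24 periods.
Annuity-PV factor = 21.757802; PMT = 28100 / 21.757802 = 1,291.4908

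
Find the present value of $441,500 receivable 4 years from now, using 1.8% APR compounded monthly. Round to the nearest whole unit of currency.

Periodic rate i = 0.018/12 = 0.0015; n = 4 × 12 = 48 periods.
PV = FV·(1+i)^(−n) = 441,500 × 0.930581 = 410,851.5537

$410,852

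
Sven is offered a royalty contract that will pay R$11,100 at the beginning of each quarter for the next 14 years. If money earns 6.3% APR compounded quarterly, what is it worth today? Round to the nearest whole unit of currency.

Periodic rate i = 0.063/4 = 0.01575; n = 14 × 4 = 56 periods.
Annuity factor a(56|0.01575) × (1+i) = 37.611168; PV = 11100 × 37.611168 = 417,483.9617
(annuity-due: payments at period start, so ×(1+i).)

R$417,484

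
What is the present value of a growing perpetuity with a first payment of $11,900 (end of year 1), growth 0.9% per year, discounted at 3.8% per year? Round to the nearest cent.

$410,344.83

PV = PMT / (i − g) = 11900 / (0.038 − 0.009) = 11900 / 0.029000 = 410,344.8276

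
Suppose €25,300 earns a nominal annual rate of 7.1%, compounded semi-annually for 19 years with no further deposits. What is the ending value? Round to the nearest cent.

Periodic rate i = 0.071/2 = 0.0355; n = 19 × 2 = 38 periods.
FV = PV·(1+i)^n = 25,300 × 3.764471 = 95,241.1090

€95,241.11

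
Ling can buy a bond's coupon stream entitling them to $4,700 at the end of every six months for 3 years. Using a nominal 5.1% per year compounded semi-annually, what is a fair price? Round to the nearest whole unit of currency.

i = 0.051/2 = 0.0255 per half-year; n = 3·2 = 6.
PV = PMT · [1 − (1+i)^(−n)] / i = 4700 · 5.498927 = 25,844.9547

$25,845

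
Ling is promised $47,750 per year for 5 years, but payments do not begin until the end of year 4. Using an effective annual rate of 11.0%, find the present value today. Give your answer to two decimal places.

$129,039.98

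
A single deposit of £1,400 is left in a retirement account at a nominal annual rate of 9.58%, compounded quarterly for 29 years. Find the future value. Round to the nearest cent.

Periodic rate i = 0.0958/4 = 0.02395; n = 29 × 4 = 116 periods.
FV = PV·(1+i)^n = 1,400 × 15.571665 = 21,800.3304

£21,800.33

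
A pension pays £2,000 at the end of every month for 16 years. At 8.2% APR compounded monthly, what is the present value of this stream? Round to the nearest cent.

£213,516.51

With 12 periods per year: i = 0.00683333, n = 192.
PV = PMT · [1 − (1+i)^(−n)] / i = 2000 · 106.758254 = 213,516.5074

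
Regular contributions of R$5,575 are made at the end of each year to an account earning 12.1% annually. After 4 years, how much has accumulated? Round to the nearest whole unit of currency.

Accumulation factor s(4|0.121) = 4.786336; FV = 5575 × 4.786336 = 26,683.8208

R$26,684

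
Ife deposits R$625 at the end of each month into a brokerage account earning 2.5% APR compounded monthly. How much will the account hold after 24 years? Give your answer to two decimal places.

R$246,294.57

With 12 periods per year: i = 0.00208333, n = 288.
FV = PMT · [(1+i)^n − 1] / i = 625 · 394.071317 = 246,294.5731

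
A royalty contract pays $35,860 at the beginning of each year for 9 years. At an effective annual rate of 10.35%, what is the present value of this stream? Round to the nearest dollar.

$224,757

Annuity factor a(9|0.1035) × (1+i) = 6.267624; PV = 35860 × 6.267624 = 224,757.0078
(Beginning-of-period payments → annuity-due factor ×(1+i).)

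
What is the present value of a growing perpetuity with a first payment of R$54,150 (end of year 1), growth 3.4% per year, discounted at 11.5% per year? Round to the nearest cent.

R$668,518.52

PV = PMT / (i − g) = 54150 / (0.115 − 0.034) = 54150 / 0.081000 = 668,518.5185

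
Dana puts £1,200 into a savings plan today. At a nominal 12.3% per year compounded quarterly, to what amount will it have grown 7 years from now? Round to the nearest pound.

£2,802

With 4 periods per year: i = 0.03075, n = 28.
FV = PV·(1+i)^n = 1,200 × 2.335036 = 2,802.0434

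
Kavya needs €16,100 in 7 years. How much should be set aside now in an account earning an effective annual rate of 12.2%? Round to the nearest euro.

PV = FV·(1+i)^(−n) = 16,100 × 0.446735 = 7,192.4339

€7,192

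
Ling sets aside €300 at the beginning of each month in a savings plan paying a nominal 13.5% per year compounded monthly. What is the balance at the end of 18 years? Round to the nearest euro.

€275,217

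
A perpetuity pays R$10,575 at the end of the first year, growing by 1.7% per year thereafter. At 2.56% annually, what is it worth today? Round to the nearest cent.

R$1,229,651.16

PV = D₁/(r − g) = 10575/(0.0256 − 0.017) = 1,229,651.1628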